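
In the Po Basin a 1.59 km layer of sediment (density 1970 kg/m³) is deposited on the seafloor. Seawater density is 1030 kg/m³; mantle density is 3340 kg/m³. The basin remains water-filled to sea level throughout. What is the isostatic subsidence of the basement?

Submarine loading: the sediment displaces seawater, and the subsidence is in turn flooded, so s (ρ_m − ρ_w) = t (ρ_sed − ρ_w).
s = 1.59 km × (1970 − 1030) / (3340 − 1030) = 0.647 km.

0.647 km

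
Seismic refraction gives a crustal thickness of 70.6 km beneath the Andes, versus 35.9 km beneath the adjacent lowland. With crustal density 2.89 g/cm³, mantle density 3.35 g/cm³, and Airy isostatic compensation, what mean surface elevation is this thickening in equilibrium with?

4.76 km

Excess crust Δ = 70.6 km − 35.9 km = 34.7 km, split between elevation h and root r with h + r = Δ.
Airy balance ρ_c h = (ρ_m − ρ_c) r gives r = h ρ_c/(ρ_m − ρ_c), so h (1 + ρ_c/(ρ_m − ρ_c)) = Δ, i.e. h = Δ (ρ_m − ρ_c)/ρ_m.
h = 34.7 km × 0.46/3.35 = 4.76 km.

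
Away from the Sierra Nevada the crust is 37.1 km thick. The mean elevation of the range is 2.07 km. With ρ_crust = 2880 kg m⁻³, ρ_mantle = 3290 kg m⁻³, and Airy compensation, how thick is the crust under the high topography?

53.7 km

Root depth r = h ρ_c / (ρ_m − ρ_c) = 2.07 km × 2880 / 410 = 14.54 km.
Total thickness = T + h + r = 37.1 km + 2.07 km + 14.54 km = 53.7 km.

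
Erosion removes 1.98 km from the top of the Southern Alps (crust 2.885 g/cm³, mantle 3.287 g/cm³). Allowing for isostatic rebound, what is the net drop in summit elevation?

0.242 km

Rebound u = e ρ_c/ρ_m = 1.98 km × 2.885/3.287 = 1.738 km.
Net surface drop = e − u = 1.98 km − 1.738 km = e (ρ_m − ρ_c)/ρ_m = 0.242 km.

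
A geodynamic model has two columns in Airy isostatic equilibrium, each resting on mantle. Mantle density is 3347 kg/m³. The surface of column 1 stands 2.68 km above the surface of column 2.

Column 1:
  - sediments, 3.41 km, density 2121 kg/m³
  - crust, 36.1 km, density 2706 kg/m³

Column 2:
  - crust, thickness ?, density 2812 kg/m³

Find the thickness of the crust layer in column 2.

34.3 km

Take the compensation level at the base of the deeper column (depth z_c below the surface of column 1) and equate Σ ρ_i t_i down to z_c; mantle fills any gap and the z_c terms cancel.
Column 1: 3.41×2121 + 36.1×2706 + (z_c − 39.51)×3347
Column 2: 2.68×0 + x×2812 + (z_c − 2.68 − 0 − x)×3347
The z_c×3347 term appears on both sides and cancels. Collect the known terms of each column as K = Σ(ρt)_known − 3347 × (depth of known layers): K_1 = 104919.21 − 3347×39.51 = −27320.76; K_2 = 0 − 3347×(2.68 + 0) = −8969.96.
Balance: K_1 = K_2 − x×(3347 − 2812), so x = (K_2 − K_1)/(3347 − 2812) = 18350.8/535 = 34.3 km.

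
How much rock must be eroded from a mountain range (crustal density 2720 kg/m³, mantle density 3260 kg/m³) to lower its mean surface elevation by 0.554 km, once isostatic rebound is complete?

3.34 km

Net drop Δ = e − u = e − e ρ_c/ρ_m = e (ρ_m − ρ_c)/ρ_m.
e = Δ ρ_m/(ρ_m − ρ_c) = 0.554 km × 3260/540 = 3.34 km.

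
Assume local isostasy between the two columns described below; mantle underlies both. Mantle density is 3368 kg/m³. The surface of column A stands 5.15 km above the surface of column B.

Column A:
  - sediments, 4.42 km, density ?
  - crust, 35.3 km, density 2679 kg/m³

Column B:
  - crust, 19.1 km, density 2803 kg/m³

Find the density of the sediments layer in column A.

Take the compensation level at the base of the deeper column (depth z_c below the surface of column A) and equate Σ ρ_i t_i down to z_c; mantle fills any gap and the z_c terms cancel.
Column A: 4.42×ρ + 35.3×2679 + (z_c − 39.72)×3368
Column B: 5.15×0 + 19.1×2803 + (z_c − 5.15 − 19.1)×3368
The z_c×3368 term appears on both sides and cancels. Collect the known terms of each column as K = Σ(ρt)_known − 3368 × (depth of known layers): K_A = 94568.7 − 3368×39.72 = −39208.26; K_B = 53537.3 − 3368×(5.15 + 19.1) = −28136.7.
Balance: K_A + 4.42×ρ = K_B, so ρ = (K_B − K_A)/4.42 = 11071.6/4.42 = 2500 kg/m³.

2500 kg/m³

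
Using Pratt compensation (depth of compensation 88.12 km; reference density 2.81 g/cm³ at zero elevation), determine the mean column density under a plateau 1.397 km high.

2.77 g/cm³

Pratt balance: ρ_ref D = ρ (D + h).
ρ = ρ_ref D/(D + h) = 2.81 × 88.12 km/(88.12 km + 1.397 km) = 2.77 g/cm³.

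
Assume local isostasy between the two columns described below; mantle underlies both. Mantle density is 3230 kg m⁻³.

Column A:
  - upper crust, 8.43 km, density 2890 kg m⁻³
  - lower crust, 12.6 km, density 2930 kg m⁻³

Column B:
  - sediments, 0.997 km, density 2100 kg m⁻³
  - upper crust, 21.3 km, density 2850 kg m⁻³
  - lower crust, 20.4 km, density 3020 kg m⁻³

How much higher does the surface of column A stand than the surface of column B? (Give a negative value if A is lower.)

For any compensation level in the mantle, the mantle terms cancel and isostasy reduces to e = (Σt_A − Σt_B) − (Σ(ρt)_A − Σ(ρt)_B) / ρ_m.
Σt_A = 21.03 km; Σt_B = 42.697 km; Σ(ρt)_A = 61280.7; Σ(ρt)_B = 124406.7 (in km·kg m⁻³).
e = (21.03 − 42.697) − (61280.7 − 124406.7) / 3230 = −2.12 km.

−2.12 km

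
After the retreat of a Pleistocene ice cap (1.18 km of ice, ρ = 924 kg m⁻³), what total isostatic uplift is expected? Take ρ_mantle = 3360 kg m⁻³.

Removing the load lets mantle flow back in; uplift u satisfies ρ_ice t = ρ_m u.
u = t ρ_ice/ρ_m = 1.18 km × 924/3360 = 0.325 km.

0.325 km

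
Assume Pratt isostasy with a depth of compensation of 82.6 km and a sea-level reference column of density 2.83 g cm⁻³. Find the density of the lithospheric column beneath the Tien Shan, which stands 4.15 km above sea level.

Pratt balance: ρ_ref D = ρ (D + h).
ρ = ρ_ref D/(D + h) = 2.83 × 82.6 km/(82.6 km + 4.15 km) = 2.69 g cm⁻³.

2.69 g cm⁻³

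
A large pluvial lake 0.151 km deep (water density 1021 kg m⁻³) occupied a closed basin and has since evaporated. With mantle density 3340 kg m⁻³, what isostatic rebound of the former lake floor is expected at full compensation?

0.0462 km

u = d ρ_w/ρ_m = 0.151 km × 1021/3340 = 0.0462 km.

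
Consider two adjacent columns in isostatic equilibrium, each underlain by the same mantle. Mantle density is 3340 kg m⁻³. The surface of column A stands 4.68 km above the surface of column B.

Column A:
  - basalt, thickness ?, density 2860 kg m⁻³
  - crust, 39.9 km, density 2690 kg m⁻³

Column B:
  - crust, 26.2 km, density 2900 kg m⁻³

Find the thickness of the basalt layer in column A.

2.55 km

Take the compensation level at the base of the deeper column (depth z_c below the surface of column A) and equate Σ ρ_i t_i down to z_c; mantle fills any gap and the z_c terms cancel.
Column A: x×2860 + 39.9×2690 + (z_c − 39.9 − x)×3340
Column B: 4.68×0 + 26.2×2900 + (z_c − 4.68 − 26.2)×3340
The z_c×3340 term appears on both sides and cancels. Collect the known terms of each column as K = Σ(ρt)_known − 3340 × (depth of known layers): K_A = 107331 − 3340×39.9 = −25935; K_B = 75980 − 3340×(4.68 + 26.2) = −27159.2.
Balance: K_A − x×(3340 − 2860) = K_B, so x = (K_A − K_B)/(3340 − 2860) = 1224.2/480 = 2.55 km.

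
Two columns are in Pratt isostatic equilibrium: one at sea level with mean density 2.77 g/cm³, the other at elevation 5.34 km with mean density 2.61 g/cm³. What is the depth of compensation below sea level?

ρ_ref D = ρ (D + h) → D (ρ_ref − ρ) = ρ h.
D = ρ h/(ρ_ref − ρ) = 2.61 × 5.34 km/(2.77 − 2.61) = 87.1 km.

87.1 km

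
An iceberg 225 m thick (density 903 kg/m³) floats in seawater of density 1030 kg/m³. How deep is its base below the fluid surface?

197 m

Draft d = t ρ_obj/ρ_fluid = 225 m × 903/1030 = 197 m.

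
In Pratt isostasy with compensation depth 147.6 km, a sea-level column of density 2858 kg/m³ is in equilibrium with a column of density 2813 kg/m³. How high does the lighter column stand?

2.36 km

ρ_ref D = ρ (D + h) → h = D (ρ_ref − ρ)/ρ.
h = 147.6 km × (2858 − 2813)/2813 = 2.36 km.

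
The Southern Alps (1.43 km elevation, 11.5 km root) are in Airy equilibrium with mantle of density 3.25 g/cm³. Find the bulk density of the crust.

ρ_c h = (ρ_m − ρ_c) r → ρ_c (h + r) = ρ_m r → ρ_c = ρ_m r / (h + r).
ρ_c = 3.25 × 11.5 km / (1.43 km + 11.5 km) = 2.89 g/cm³.

2.89 g/cm³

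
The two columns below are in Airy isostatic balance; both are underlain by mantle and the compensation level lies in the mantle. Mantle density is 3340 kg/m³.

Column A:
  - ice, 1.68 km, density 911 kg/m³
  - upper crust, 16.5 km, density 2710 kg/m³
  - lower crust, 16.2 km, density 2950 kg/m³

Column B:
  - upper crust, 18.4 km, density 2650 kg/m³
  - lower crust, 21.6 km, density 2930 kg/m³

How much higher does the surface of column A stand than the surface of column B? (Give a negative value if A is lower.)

−0.227 km

For any compensation level in the mantle, the mantle terms cancel and isostasy reduces to e = (Σt_A − Σt_B) − (Σ(ρt)_A − Σ(ρt)_B) / ρ_m.
Σt_A = 34.38 km; Σt_B = 40 km; Σ(ρt)_A = 94035.48; Σ(ρt)_B = 112048 (in km·kg/m³).
e = (34.38 − 40) − (94035.48 − 112048) / 3340 = −0.227 km.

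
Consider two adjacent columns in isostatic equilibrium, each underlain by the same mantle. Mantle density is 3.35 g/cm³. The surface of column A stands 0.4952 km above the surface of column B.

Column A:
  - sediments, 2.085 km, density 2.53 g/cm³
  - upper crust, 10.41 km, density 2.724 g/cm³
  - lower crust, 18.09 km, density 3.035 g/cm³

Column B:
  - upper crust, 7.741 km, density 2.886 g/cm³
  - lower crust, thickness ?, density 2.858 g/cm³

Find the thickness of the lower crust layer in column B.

Take the compensation level at the base of the deeper column (depth z_c below the surface of column A) and equate Σ ρ_i t_i down to z_c; mantle fills any gap and the z_c terms cancel.
Column A: 2.085×2.53 + 10.41×2.724 + 18.09×3.035 + (z_c − 30.585)×3.35
Column B: 0.4952×0 + 7.741×2.886 + x×2.858 + (z_c − 0.4952 − 7.741 − x)×3.35
The z_c×3.35 term appears on both sides and cancels. Collect the known terms of each column as K = Σ(ρt)_known − 3.35 × (depth of known layers): K_A = 88.53504 − 3.35×30.585 = −13.92471; K_B = 22.340526 − 3.35×(0.4952 + 7.741) = −5.250744.
Balance: K_A = K_B − x×(3.35 − 2.858), so x = (K_B − K_A)/(3.35 − 2.858) = 8.67397/0.492 = 17.6 km.

17.6 km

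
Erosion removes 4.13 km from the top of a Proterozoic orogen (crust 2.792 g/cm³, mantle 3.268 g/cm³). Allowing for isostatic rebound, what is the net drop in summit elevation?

Rebound u = e ρ_c/ρ_m = 4.13 km × 2.792/3.268 = 3.528 km.
Net surface drop = e − u = 4.13 km − 3.528 km = e (ρ_m − ρ_c)/ρ_m = 0.602 km.

0.602 km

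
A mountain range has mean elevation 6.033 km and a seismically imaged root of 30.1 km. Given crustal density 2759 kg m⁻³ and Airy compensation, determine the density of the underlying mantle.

3310 kg m⁻³

Airy balance: ρ_c h = (ρ_m − ρ_c) r → ρ_m = ρ_c (1 + h/r).
ρ_m = 2759 × (1 + 6.033 km/30.1 km) = 3310 kg m⁻³.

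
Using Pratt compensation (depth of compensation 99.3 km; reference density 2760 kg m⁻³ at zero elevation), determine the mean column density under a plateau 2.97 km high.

Pratt balance: ρ_ref D = ρ (D + h).
ρ = ρ_ref D/(D + h) = 2760 × 99.3 km/(99.3 km + 2.97 km) = 2680 kg m⁻³.

2680 kg m⁻³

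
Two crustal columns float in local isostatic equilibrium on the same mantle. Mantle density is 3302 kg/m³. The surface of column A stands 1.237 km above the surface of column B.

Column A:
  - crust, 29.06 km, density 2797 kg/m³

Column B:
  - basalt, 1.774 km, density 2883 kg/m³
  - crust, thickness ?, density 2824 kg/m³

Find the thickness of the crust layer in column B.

Take the compensation level at the base of the deeper column (depth z_c below the surface of column A) and equate Σ ρ_i t_i down to z_c; mantle fills any gap and the z_c terms cancel.
Column A: 29.06×2797 + (z_c − 29.06)×3302
Column B: 1.237×0 + 1.774×2883 + x×2824 + (z_c − 1.237 − 1.774 − x)×3302
The z_c×3302 term appears on both sides and cancels. Collect the known terms of each column as K = Σ(ρt)_known − 3302 × (depth of known layers): K_A = 81280.82 − 3302×29.06 = −14675.3; K_B = 5114.442 − 3302×(1.237 + 1.774) = −4827.88.
Balance: K_A = K_B − x×(3302 − 2824), so x = (K_B − K_A)/(3302 − 2824) = 9847.42/478 = 20.6 km.

20.6 km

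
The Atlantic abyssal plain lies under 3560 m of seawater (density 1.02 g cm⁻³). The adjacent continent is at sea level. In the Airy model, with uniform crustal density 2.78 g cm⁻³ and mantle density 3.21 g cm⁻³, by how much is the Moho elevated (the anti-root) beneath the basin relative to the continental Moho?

14600 m

Equating mass per unit area of the two columns: replacing crust with seawater at the top is compensated by replacing crust with mantle at the base: d (ρ_c − ρ_w) = a (ρ_m − ρ_c).
a = d (ρ_c − ρ_w)/(ρ_m − ρ_c) = 3560 m × 1.76/0.43 = 14600 m.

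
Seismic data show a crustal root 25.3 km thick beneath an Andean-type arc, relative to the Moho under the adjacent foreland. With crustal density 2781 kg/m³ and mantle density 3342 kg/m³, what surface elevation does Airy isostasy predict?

5.1 km

Equating mass per unit area of the two columns: ρ_c h = (ρ_m − ρ_c) r.
h = r (ρ_m − ρ_c) / ρ_c = 25.3 km × (3342 − 2781) / 2781 = 5.1 km.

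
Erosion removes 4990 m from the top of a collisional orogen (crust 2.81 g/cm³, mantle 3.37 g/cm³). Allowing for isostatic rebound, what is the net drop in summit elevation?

Rebound u = e ρ_c/ρ_m = 4990 m × 2.81/3.37 = 4161 m.
Net surface drop = e − u = 4990 m − 4161 m = e (ρ_m − ρ_c)/ρ_m = 829 m.

829 m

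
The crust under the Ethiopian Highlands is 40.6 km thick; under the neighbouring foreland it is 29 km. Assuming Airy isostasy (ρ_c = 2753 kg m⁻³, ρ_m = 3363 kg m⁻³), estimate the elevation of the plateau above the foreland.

2.1 km

Excess crust Δ = 40.6 km − 29 km = 11.6 km, split between elevation h and root r with h + r = Δ.
Airy balance ρ_c h = (ρ_m − ρ_c) r gives r = h ρ_c/(ρ_m − ρ_c), so h (1 + ρ_c/(ρ_m − ρ_c)) = Δ, i.e. h = Δ (ρ_m − ρ_c)/ρ_m.
h = 11.6 km × 610/3363 = 2.1 km.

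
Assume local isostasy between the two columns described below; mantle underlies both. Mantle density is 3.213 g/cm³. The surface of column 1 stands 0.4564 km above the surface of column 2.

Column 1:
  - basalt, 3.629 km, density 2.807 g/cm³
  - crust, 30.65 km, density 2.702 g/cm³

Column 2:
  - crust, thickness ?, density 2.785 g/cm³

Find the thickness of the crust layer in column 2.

36.6 km

Take the compensation level at the base of the deeper column (depth z_c below the surface of column 1) and equate Σ ρ_i t_i down to z_c; mantle fills any gap and the z_c terms cancel.
Column 1: 3.629×2.807 + 30.65×2.702 + (z_c − 34.279)×3.213
Column 2: 0.4564×0 + x×2.785 + (z_c − 0.4564 − 0 − x)×3.213
The z_c×3.213 term appears on both sides and cancels. Collect the known terms of each column as K = Σ(ρt)_known − 3.213 × (depth of known layers): K_1 = 93.002903 − 3.213×34.279 = −17.135524; K_2 = 0 − 3.213×(0.4564 + 0) = −1.4664132.
Balance: K_1 = K_2 − x×(3.213 − 2.785), so x = (K_2 − K_1)/(3.213 − 2.785) = 15.6691/0.428 = 36.6 km.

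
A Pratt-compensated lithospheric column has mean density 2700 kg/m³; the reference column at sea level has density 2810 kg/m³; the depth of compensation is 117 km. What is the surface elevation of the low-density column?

ρ_ref D = ρ (D + h) → h = D (ρ_ref − ρ)/ρ.
h = 117 km × (2810 − 2700)/2700 = 4.77 km.

4.77 km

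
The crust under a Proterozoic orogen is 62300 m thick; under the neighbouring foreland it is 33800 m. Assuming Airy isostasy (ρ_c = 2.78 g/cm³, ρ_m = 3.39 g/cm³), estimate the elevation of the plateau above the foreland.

5130 m

Excess crust Δ = 62300 m − 33800 m = 28500 m, split between elevation h and root r with h + r = Δ.
Airy balance ρ_c h = (ρ_m − ρ_c) r gives r = h ρ_c/(ρ_m − ρ_c), so h (1 + ρ_c/(ρ_m − ρ_c)) = Δ, i.e. h = Δ (ρ_m − ρ_c)/ρ_m.
h = 28500 m × 0.61/3.39 = 5130 m.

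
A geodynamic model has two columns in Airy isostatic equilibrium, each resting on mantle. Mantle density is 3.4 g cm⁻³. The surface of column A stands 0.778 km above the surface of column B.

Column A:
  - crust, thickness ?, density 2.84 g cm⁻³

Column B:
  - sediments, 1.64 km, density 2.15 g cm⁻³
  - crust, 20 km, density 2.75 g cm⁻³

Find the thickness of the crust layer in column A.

Take the compensation level at the base of the deeper column (depth z_c below the surface of column A) and equate Σ ρ_i t_i down to z_c; mantle fills any gap and the z_c terms cancel.
Column A: x×2.84 + (z_c − 0 − x)×3.4
Column B: 0.778×0 + 1.64×2.15 + 20×2.75 + (z_c − 0.778 − 21.64)×3.4
The z_c×3.4 term appears on both sides and cancels. Collect the known terms of each column as K = Σ(ρt)_known − 3.4 × (depth of known layers): K_A = 0 − 3.4×0 = 0; K_B = 58.526 − 3.4×(0.778 + 21.64) = −17.6952.
Balance: K_A − x×(3.4 − 2.84) = K_B, so x = (K_A − K_B)/(3.4 − 2.84) = 17.6952/0.56 = 31.6 km.

31.6 km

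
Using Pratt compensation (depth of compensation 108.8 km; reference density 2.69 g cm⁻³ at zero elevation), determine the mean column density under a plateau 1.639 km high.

Pratt balance: ρ_ref D = ρ (D + h).
ρ = ρ_ref D/(D + h) = 2.69 × 108.8 km/(108.8 km + 1.639 km) = 2.65 g cm⁻³.

2.65 g cm⁻³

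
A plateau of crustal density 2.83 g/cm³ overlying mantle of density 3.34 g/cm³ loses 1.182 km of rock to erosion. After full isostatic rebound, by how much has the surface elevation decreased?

Rebound u = e ρ_c/ρ_m = 1.182 km × 2.83/3.34 = 1.002 km.
Net surface drop = e − u = 1.182 km − 1.002 km = e (ρ_m − ρ_c)/ρ_m = 0.18 km.

0.18 km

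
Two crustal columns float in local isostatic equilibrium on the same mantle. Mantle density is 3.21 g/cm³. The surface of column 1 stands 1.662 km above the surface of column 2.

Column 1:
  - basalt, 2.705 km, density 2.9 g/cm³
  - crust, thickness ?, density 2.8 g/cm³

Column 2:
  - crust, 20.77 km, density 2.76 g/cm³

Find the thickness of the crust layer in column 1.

33.8 km

Take the compensation level at the base of the deeper column (depth z_c below the surface of column 1) and equate Σ ρ_i t_i down to z_c; mantle fills any gap and the z_c terms cancel.
Column 1: 2.705×2.9 + x×2.8 + (z_c − 2.705 − x)×3.21
Column 2: 1.662×0 + 20.77×2.76 + (z_c − 1.662 − 20.77)×3.21
The z_c×3.21 term appears on both sides and cancels. Collect the known terms of each column as K = Σ(ρt)_known − 3.21 × (depth of known layers): K_1 = 7.8445 − 3.21×2.705 = −0.83855; K_2 = 57.3252 − 3.21×(1.662 + 20.77) = −14.68152.
Balance: K_1 − x×(3.21 − 2.8) = K_2, so x = (K_1 − K_2)/(3.21 − 2.8) = 13.843/0.41 = 33.8 km.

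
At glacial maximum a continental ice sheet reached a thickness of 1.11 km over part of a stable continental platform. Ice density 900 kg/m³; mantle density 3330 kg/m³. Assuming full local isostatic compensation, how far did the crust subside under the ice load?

Equating mass per unit area of the two columns: the ice load ρ_ice t is balanced by mantle displaced below, ρ_m s.
s = t ρ_ice / ρ_m = 1.11 km × 900/3330 = 0.3 km.

0.3 km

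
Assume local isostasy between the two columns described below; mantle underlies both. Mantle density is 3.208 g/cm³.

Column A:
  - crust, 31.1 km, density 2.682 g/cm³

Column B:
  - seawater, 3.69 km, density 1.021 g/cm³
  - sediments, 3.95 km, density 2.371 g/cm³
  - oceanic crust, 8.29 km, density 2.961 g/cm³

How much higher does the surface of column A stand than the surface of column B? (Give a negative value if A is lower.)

For any compensation level in the mantle, the mantle terms cancel and isostasy reduces to e = (Σt_A − Σt_B) − (Σ(ρt)_A − Σ(ρt)_B) / ρ_m.
Σt_A = 31.1 km; Σt_B = 15.93 km; Σ(ρt)_A = 83.4102; Σ(ρt)_B = 37.67963 (in km·g/cm³).
e = (31.1 − 15.93) − (83.4102 − 37.67963) / 3.208 = 0.915 km.

0.915 km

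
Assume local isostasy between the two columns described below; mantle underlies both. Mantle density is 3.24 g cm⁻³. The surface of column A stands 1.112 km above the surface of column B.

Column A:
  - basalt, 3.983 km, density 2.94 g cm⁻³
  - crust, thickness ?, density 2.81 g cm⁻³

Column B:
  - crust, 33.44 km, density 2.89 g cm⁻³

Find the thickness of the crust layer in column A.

Take the compensation level at the base of the deeper column (depth z_c below the surface of column A) and equate Σ ρ_i t_i down to z_c; mantle fills any gap and the z_c terms cancel.
Column A: 3.983×2.94 + x×2.81 + (z_c − 3.983 − x)×3.24
Column B: 1.112×0 + 33.44×2.89 + (z_c − 1.112 − 33.44)×3.24
The z_c×3.24 term appears on both sides and cancels. Collect the known terms of each column as K = Σ(ρt)_known − 3.24 × (depth of known layers): K_A = 11.71002 − 3.24×3.983 = −1.1949; K_B = 96.6416 − 3.24×(1.112 + 33.44) = −15.30688.
Balance: K_A − x×(3.24 − 2.81) = K_B, so x = (K_A − K_B)/(3.24 − 2.81) = 14.112/0.43 = 32.8 km.

32.8 km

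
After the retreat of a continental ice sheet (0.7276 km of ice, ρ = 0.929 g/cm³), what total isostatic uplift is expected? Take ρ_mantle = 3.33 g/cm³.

0.203 km

Removing the load lets mantle flow back in; uplift u satisfies ρ_ice t = ρ_m u.
u = t ρ_ice/ρ_m = 0.7276 km × 0.929/3.33 = 0.203 km.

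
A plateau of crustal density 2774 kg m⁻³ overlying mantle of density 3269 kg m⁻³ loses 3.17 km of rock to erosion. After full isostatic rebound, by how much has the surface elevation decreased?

0.48 km

Rebound u = e ρ_c/ρ_m = 3.17 km × 2774/3269 = 2.69 km.
Net surface drop = e − u = 3.17 km − 2.69 km = e (ρ_m − ρ_c)/ρ_m = 0.48 km.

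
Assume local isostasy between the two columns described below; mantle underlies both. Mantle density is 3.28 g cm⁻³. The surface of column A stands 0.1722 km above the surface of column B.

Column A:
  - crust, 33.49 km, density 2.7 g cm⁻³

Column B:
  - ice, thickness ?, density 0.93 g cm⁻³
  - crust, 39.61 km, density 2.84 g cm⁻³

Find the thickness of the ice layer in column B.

Take the compensation level at the base of the deeper column (depth z_c below the surface of column A) and equate Σ ρ_i t_i down to z_c; mantle fills any gap and the z_c terms cancel.
Column A: 33.49×2.7 + (z_c − 33.49)×3.28
Column B: 0.1722×0 + x×0.93 + 39.61×2.84 + (z_c − 0.1722 − 39.61 − x)×3.28
The z_c×3.28 term appears on both sides and cancels. Collect the known terms of each column as K = Σ(ρt)_known − 3.28 × (depth of known layers): K_A = 90.423 − 3.28×33.49 = −19.4242; K_B = 112.4924 − 3.28×(0.1722 + 39.61) = −17.993216.
Balance: K_A = K_B − x×(3.28 − 0.93), so x = (K_B − K_A)/(3.28 − 0.93) = 1.43098/2.35 = 0.609 km.

0.609 km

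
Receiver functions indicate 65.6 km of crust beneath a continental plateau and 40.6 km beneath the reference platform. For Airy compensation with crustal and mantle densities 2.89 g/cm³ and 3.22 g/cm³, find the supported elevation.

2.56 km

Excess crust Δ = 65.6 km − 40.6 km = 25 km, split between elevation h and root r with h + r = Δ.
Airy balance ρ_c h = (ρ_m − ρ_c) r gives r = h ρ_c/(ρ_m − ρ_c), so h (1 + ρ_c/(ρ_m − ρ_c)) = Δ, i.e. h = Δ (ρ_m − ρ_c)/ρ_m.
h = 25 km × 0.33/3.22 = 2.56 km.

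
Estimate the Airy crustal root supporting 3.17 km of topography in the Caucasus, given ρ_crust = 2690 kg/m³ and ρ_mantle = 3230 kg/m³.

15.8 km

For local isostatic compensation: the weight of the topography is balanced by the buoyancy of the root, ρ_c h = (ρ_m − ρ_c) r.
r = h · ρ_c / (ρ_m − ρ_c) = 3.17 km × 2690 / (3230 − 2690) = 15.8 km.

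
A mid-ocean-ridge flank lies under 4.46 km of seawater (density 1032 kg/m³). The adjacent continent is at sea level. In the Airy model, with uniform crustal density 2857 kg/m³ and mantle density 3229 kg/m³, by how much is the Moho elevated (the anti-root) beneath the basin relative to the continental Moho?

21.9 km

Isostatic balance requires: replacing crust with seawater at the top is compensated by replacing crust with mantle at the base: d (ρ_c − ρ_w) = a (ρ_m − ρ_c).
a = d (ρ_c − ρ_w)/(ρ_m − ρ_c) = 4.46 km × 1825/372 = 21.9 km.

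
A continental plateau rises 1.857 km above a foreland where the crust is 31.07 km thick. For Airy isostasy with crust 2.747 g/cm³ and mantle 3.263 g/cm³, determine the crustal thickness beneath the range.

Root depth r = h ρ_c / (ρ_m − ρ_c) = 1.857 km × 2.747 / 0.516 = 9.886 km.
Total thickness = T + h + r = 31.07 km + 1.857 km + 9.886 km = 42.8 km.

42.8 km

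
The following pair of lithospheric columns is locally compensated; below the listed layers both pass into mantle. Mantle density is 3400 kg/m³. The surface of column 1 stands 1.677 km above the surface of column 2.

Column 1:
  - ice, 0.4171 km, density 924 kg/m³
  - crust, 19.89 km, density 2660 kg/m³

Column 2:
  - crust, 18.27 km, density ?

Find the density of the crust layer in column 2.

Take the compensation level at the base of the deeper column (depth z_c below the surface of column 1) and equate Σ ρ_i t_i down to z_c; mantle fills any gap and the z_c terms cancel.
Column 1: 0.4171×924 + 19.89×2660 + (z_c − 20.3071)×3400
Column 2: 1.677×0 + 18.27×ρ + (z_c − 1.677 − 18.27)×3400
The z_c×3400 term appears on both sides and cancels. Collect the known terms of each column as K = Σ(ρt)_known − 3400 × (depth of known layers): K_1 = 53292.8004 − 3400×20.3071 = −15751.3396; K_2 = 0 − 3400×(1.677 + 18.27) = −67819.8.
Balance: K_1 = K_2 + 18.27×ρ, so ρ = (K_1 − K_2)/18.27 = 52068.5/18.27 = 2850 kg/m³.

2850 kg/m³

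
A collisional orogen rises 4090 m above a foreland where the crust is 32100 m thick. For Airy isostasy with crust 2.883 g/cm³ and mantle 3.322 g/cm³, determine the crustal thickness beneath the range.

63000 m

Root depth r = h ρ_c / (ρ_m − ρ_c) = 4090 m × 2.883 / 0.439 = 26860 m.
Total thickness = T + h + r = 32100 m + 4090 m + 26860 m = 63000 m.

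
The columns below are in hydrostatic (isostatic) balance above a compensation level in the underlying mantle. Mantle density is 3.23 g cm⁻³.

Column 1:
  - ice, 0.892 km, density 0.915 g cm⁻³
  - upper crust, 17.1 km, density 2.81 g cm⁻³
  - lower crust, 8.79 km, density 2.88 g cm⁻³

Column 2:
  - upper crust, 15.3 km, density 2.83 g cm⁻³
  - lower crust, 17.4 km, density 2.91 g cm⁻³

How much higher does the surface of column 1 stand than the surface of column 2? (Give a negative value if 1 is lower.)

0.197 km

For any compensation level in the mantle, the mantle terms cancel and isostasy reduces to e = (Σt_1 − Σt_2) − (Σ(ρt)_1 − Σ(ρt)_2) / ρ_m.
Σt_1 = 26.782 km; Σt_2 = 32.7 km; Σ(ρt)_1 = 74.18238; Σ(ρt)_2 = 93.933 (in km·g cm⁻³).
e = (26.782 − 32.7) − (74.18238 − 93.933) / 3.23 = 0.197 km.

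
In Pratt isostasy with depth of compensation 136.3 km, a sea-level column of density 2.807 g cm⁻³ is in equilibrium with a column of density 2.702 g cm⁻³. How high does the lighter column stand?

5.3 km

ρ_ref D = ρ (D + h) → h = D (ρ_ref − ρ)/ρ.
h = 136.3 km × (2.807 − 2.702)/2.702 = 5.3 km.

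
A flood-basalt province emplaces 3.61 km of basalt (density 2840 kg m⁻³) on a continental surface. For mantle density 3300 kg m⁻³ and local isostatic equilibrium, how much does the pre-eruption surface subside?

Subaerial loading: s = t ρ_load / ρ_m.
s = 3.61 km × 2840/3300 = 3.11 km.

3.11 km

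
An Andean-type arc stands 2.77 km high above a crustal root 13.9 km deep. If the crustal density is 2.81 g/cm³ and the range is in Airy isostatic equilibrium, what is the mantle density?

3.37 g/cm³

Airy balance: ρ_c h = (ρ_m − ρ_c) r → ρ_m = ρ_c (1 + h/r).
ρ_m = 2.81 × (1 + 2.77 km/13.9 km) = 3.37 g/cm³.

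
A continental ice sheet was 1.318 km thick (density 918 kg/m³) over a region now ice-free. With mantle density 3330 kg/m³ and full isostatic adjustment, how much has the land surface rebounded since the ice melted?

Removing the load lets mantle flow back in; uplift u satisfies ρ_ice t = ρ_m u.
u = t ρ_ice/ρ_m = 1.318 km × 918/3330 = 0.363 km.

0.363 km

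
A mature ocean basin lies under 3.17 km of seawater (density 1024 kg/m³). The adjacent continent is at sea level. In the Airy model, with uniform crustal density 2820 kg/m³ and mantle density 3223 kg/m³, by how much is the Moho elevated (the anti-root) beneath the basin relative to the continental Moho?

14.1 km

For local isostatic compensation: replacing crust with seawater at the top is compensated by replacing crust with mantle at the base: d (ρ_c − ρ_w) = a (ρ_m − ρ_c).
a = d (ρ_c − ρ_w)/(ρ_m − ρ_c) = 3.17 km × 1796/403 = 14.1 km.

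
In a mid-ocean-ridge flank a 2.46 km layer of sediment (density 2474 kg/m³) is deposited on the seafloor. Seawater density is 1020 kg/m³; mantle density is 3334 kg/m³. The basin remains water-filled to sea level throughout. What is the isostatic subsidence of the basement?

Submarine loading: the sediment displaces seawater, and the subsidence is in turn flooded, so s (ρ_m − ρ_w) = t (ρ_sed − ρ_w).
s = 2.46 km × (2474 − 1020) / (3334 − 1020) = 1.55 km.

1.55 km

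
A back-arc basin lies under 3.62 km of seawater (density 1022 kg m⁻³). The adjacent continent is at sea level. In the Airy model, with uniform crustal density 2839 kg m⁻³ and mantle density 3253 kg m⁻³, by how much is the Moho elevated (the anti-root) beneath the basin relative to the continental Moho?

15.9 km

For local isostatic compensation: replacing crust with seawater at the top is compensated by replacing crust with mantle at the base: d (ρ_c − ρ_w) = a (ρ_m − ρ_c).
a = d (ρ_c − ρ_w)/(ρ_m − ρ_c) = 3.62 km × 1817/414 = 15.9 km.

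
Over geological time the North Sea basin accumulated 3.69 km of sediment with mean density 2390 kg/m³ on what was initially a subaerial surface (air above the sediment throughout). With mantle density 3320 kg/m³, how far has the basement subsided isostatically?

2.66 km

Subaerial load: s = t ρ_sed / ρ_m = 3.69 km × 2390/3320 = 2.66 km.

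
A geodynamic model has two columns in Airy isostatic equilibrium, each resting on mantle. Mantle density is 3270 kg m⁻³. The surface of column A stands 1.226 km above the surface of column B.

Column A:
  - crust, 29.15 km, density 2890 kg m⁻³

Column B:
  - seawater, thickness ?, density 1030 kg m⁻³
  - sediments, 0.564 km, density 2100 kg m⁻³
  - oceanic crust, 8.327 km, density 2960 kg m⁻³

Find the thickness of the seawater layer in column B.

1.71 km

Take the compensation level at the base of the deeper column (depth z_c below the surface of column A) and equate Σ ρ_i t_i down to z_c; mantle fills any gap and the z_c terms cancel.
Column A: 29.15×2890 + (z_c − 29.15)×3270
Column B: 1.226×0 + x×1030 + 0.564×2100 + 8.327×2960 + (z_c − 1.226 − 8.891 − x)×3270
The z_c×3270 term appears on both sides and cancels. Collect the known terms of each column as K = Σ(ρt)_known − 3270 × (depth of known layers): K_A = 84243.5 − 3270×29.15 = −11077; K_B = 25832.32 − 3270×(1.226 + 8.891) = −7250.27.
Balance: K_A = K_B − x×(3270 − 1030), so x = (K_B − K_A)/(3270 − 1030) = 3826.73/2240 = 1.71 km.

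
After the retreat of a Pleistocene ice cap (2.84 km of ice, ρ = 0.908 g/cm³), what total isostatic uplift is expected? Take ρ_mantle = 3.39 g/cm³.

0.761 km

Removing the load lets mantle flow back in; uplift u satisfies ρ_ice t = ρ_m u.
u = t ρ_ice/ρ_m = 2.84 km × 0.908/3.39 = 0.761 km.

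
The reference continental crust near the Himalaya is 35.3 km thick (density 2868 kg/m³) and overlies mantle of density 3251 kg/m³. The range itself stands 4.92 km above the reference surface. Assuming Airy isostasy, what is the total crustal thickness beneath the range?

Root depth r = h ρ_c / (ρ_m − ρ_c) = 4.92 km × 2868 / 383 = 36.84 km.
Total thickness = T + h + r = 35.3 km + 4.92 km + 36.84 km = 77.1 km.

77.1 km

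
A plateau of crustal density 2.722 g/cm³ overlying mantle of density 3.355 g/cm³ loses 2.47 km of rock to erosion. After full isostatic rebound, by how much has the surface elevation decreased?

0.466 km

Rebound u = e ρ_c/ρ_m = 2.47 km × 2.722/3.355 = 2.004 km.
Net surface drop = e − u = 2.47 km − 2.004 km = e (ρ_m − ρ_c)/ρ_m = 0.466 km.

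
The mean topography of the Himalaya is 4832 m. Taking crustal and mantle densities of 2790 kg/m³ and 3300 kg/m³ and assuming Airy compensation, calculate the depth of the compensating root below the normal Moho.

26400 m

For local isostatic compensation: the weight of the topography is balanced by the buoyancy of the root, ρ_c h = (ρ_m − ρ_c) r.
r = h · ρ_c / (ρ_m − ρ_c) = 4832 m × 2790 / (3300 − 2790) = 26400 m.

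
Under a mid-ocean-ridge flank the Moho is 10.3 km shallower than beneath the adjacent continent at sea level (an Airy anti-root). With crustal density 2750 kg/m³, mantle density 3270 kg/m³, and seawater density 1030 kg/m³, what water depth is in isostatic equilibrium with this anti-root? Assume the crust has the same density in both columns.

3.11 km

Replacing a thickness d of crust by seawater at the top must be balanced by replacing crust with mantle at the base: d (ρ_c − ρ_w) = a (ρ_m − ρ_c).
d = a (ρ_m − ρ_c)/(ρ_c − ρ_w) = 10.3 km × 520/1720 = 3.11 km.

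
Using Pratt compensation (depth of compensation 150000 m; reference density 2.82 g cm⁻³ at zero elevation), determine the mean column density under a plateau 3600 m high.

Pratt balance: ρ_ref D = ρ (D + h).
ρ = ρ_ref D/(D + h) = 2.82 × 150000 m/(150000 m + 3600 m) = 2.75 g cm⁻³.

2.75 g cm⁻³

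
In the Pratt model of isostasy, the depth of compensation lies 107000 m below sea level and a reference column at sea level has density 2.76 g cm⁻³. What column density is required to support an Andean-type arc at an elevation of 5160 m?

2.63 g cm⁻³

Pratt balance: ρ_ref D = ρ (D + h).
ρ = ρ_ref D/(D + h) = 2.76 × 107000 m/(107000 m + 5160 m) = 2.63 g cm⁻³.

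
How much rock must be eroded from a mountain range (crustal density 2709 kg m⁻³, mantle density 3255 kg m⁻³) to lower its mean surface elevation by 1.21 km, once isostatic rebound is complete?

7.21 km

Net drop Δ = e − u = e − e ρ_c/ρ_m = e (ρ_m − ρ_c)/ρ_m.
e = Δ ρ_m/(ρ_m − ρ_c) = 1.21 km × 3255/546 = 7.21 km.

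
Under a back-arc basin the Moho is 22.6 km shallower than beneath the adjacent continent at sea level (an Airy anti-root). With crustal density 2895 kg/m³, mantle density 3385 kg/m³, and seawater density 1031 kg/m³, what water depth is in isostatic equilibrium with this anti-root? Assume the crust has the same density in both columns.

Replacing a thickness d of crust by seawater at the top must be balanced by replacing crust with mantle at the base: d (ρ_c − ρ_w) = a (ρ_m − ρ_c).
d = a (ρ_m − ρ_c)/(ρ_c − ρ_w) = 22.6 km × 490/1864 = 5.94 km.

5.94 km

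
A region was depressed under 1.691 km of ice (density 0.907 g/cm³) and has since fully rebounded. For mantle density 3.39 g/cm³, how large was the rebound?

Removing the load lets mantle flow back in; uplift u satisfies ρ_ice t = ρ_m u.
u = t ρ_ice/ρ_m = 1.691 km × 0.907/3.39 = 0.452 km.

0.452 km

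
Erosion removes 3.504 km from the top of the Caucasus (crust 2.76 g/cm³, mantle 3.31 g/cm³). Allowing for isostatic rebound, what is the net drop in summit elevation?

Rebound u = e ρ_c/ρ_m = 3.504 km × 2.76/3.31 = 2.922 km.
Net surface drop = e − u = 3.504 km − 2.922 km = e (ρ_m − ρ_c)/ρ_m = 0.582 km.

0.582 km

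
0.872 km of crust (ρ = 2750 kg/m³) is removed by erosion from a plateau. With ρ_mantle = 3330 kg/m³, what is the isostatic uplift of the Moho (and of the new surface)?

Unloading: uplift u = e ρ_c/ρ_m = 0.872 km × 2750/3330 = 0.72 km.

0.72 km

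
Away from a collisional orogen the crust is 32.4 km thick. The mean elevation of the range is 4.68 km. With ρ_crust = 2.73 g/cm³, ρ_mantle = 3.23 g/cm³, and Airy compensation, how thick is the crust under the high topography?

62.6 km

Root depth r = h ρ_c / (ρ_m − ρ_c) = 4.68 km × 2.73 / 0.5 = 25.55 km.
Total thickness = T + h + r = 32.4 km + 4.68 km + 25.55 km = 62.6 km.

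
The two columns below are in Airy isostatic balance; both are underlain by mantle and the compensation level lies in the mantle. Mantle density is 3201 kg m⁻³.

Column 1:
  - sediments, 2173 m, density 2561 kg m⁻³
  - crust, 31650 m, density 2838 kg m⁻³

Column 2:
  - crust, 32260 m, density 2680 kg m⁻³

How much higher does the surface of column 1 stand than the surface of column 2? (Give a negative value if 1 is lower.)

For any compensation level in the mantle, the mantle terms cancel and isostasy reduces to e = (Σt_1 − Σt_2) − (Σ(ρt)_1 − Σ(ρt)_2) / ρ_m.
Σt_1 = 33823 m; Σt_2 = 32260 m; Σ(ρt)_1 = 95387753; Σ(ρt)_2 = 86456800 (in m·kg m⁻³).
e = (33823 − 32260) − (95387753 − 86456800) / 3201 = −1230 m.

−1230 m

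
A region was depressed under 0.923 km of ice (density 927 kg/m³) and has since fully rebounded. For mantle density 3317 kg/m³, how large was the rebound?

0.258 km

Removing the load lets mantle flow back in; uplift u satisfies ρ_ice t = ρ_m u.
u = t ρ_ice/ρ_m = 0.923 km × 927/3317 = 0.258 km.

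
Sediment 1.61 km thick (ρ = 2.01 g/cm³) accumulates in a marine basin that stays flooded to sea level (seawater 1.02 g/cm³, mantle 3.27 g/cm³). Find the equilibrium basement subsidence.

0.708 km

Submarine loading: the sediment displaces seawater, and the subsidence is in turn flooded, so s (ρ_m − ρ_w) = t (ρ_sed − ρ_w).
s = 1.61 km × (2.01 − 1.02) / (3.27 − 1.02) = 0.708 km.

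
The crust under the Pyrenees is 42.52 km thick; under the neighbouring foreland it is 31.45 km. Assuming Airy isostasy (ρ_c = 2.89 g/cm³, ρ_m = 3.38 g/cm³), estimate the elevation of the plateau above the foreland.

Excess crust Δ = 42.52 km − 31.45 km = 11.07 km, split between elevation h and root r with h + r = Δ.
Airy balance ρ_c h = (ρ_m − ρ_c) r gives r = h ρ_c/(ρ_m − ρ_c), so h (1 + ρ_c/(ρ_m − ρ_c)) = Δ, i.e. h = Δ (ρ_m − ρ_c)/ρ_m.
h = 11.07 km × 0.49/3.38 = 1.6 km.

1.6 km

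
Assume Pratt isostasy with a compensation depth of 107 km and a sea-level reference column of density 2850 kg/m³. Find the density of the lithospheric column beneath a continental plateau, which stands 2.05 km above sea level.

Pratt balance: ρ_ref D = ρ (D + h).
ρ = ρ_ref D/(D + h) = 2850 × 107 km/(107 km + 2.05 km) = 2800 kg/m³.

2800 kg/m³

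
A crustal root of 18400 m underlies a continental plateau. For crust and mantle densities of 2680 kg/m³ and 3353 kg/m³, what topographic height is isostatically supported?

4620 m

Equating mass per unit area of the two columns: ρ_c h = (ρ_m − ρ_c) r.
h = r (ρ_m − ρ_c) / ρ_c = 18400 m × (3353 − 2680) / 2680 = 4620 m.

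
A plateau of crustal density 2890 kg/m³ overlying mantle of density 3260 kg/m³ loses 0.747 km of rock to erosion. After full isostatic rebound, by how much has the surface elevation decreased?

Rebound u = e ρ_c/ρ_m = 0.747 km × 2890/3260 = 0.6622 km.
Net surface drop = e − u = 0.747 km − 0.6622 km = e (ρ_m − ρ_c)/ρ_m = 0.0848 km.

0.0848 km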